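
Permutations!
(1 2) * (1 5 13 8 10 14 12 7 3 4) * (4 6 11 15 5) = (1 2 4)(3 6 11 15 5 13 8 10 14 12 7) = [0, 2, 4, 6, 1, 13, 11, 3, 10, 9, 14, 15, 7, 8, 12, 5]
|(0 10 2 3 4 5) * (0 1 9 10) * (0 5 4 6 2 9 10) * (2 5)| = 8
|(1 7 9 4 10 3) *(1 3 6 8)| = |(1 7 9 4 10 6 8)| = 7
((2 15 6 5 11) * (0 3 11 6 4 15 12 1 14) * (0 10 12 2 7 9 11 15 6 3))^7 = (1 12 10 14)(3 4 5 15 6)(7 9 11)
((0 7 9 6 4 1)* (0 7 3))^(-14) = (1 7 9 6 4)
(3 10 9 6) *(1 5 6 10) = [0, 5, 2, 1, 4, 6, 3, 7, 8, 10, 9] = (1 5 6 3)(9 10)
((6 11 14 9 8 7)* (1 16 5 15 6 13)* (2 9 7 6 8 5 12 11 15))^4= ((1 16 12 11 14 7 13)(2 9 5)(6 15 8))^4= (1 14 16 7 12 13 11)(2 9 5)(6 15 8)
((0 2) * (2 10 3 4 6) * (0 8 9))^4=(0 6)(2 10)(3 8)(4 9)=((0 10 3 4 6 2 8 9))^4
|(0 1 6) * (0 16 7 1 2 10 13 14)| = |(0 2 10 13 14)(1 6 16 7)| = 20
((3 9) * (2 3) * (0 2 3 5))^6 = (9)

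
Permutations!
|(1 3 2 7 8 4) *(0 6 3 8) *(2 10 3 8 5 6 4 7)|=14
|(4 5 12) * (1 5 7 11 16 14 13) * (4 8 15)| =11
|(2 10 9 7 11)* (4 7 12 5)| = 8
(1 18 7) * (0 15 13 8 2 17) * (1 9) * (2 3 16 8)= (0 15 13 2 17)(1 18 7 9)(3 16 8)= [15, 18, 17, 16, 4, 5, 6, 9, 3, 1, 10, 11, 12, 2, 14, 13, 8, 0, 7]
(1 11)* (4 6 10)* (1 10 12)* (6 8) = (1 11 10 4 8 6 12) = [0, 11, 2, 3, 8, 5, 12, 7, 6, 9, 4, 10, 1]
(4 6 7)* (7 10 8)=(4 6 10 8 7)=[0, 1, 2, 3, 6, 5, 10, 4, 7, 9, 8]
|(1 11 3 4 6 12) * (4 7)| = 7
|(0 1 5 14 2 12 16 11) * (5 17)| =|(0 1 17 5 14 2 12 16 11)| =9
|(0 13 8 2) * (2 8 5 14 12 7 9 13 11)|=|(0 11 2)(5 14 12 7 9 13)|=6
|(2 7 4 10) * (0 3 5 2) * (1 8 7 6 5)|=21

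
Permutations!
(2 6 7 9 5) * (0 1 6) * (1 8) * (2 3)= (0 8 1 6 7 9 5 3 2)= [8, 6, 0, 2, 4, 3, 7, 9, 1, 5]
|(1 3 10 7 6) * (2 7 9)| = |(1 3 10 9 2 7 6)| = 7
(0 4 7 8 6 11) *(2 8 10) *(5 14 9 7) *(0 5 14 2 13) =(0 4 14 9 7 10 13)(2 8 6 11 5) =[4, 1, 8, 3, 14, 2, 11, 10, 6, 7, 13, 5, 12, 0, 9]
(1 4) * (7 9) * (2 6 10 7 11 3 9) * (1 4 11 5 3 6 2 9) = (1 11 6 10 7 9 5 3) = [0, 11, 2, 1, 4, 3, 10, 9, 8, 5, 7, 6]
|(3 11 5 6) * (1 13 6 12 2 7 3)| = 6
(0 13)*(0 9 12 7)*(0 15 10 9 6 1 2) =(0 13 6 1 2)(7 15 10 9 12) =[13, 2, 0, 3, 4, 5, 1, 15, 8, 12, 9, 11, 7, 6, 14, 10]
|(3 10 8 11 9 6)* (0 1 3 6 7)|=8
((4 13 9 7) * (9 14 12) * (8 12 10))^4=((4 13 14 10 8 12 9 7))^4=(4 8)(7 10)(9 14)(12 13)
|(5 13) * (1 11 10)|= |(1 11 10)(5 13)|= 6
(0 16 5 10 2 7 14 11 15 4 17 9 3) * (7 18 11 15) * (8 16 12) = (0 12 8 16 5 10 2 18 11 7 14 15 4 17 9 3) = [12, 1, 18, 0, 17, 10, 6, 14, 16, 3, 2, 7, 8, 13, 15, 4, 5, 9, 11]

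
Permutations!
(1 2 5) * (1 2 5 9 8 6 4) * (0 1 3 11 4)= (0 1 5 2 9 8 6)(3 11 4)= [1, 5, 9, 11, 3, 2, 0, 7, 6, 8, 10, 4]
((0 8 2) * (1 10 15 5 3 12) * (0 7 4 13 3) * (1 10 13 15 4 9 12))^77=((0 8 2 7 9 12 10 4 15 5)(1 13 3))^77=(0 4 9 8 15 12 2 5 10 7)(1 3 13)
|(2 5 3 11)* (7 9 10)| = |(2 5 3 11)(7 9 10)| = 12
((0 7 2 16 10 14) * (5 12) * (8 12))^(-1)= ((0 7 2 16 10 14)(5 8 12))^(-1)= (0 14 10 16 2 7)(5 12 8)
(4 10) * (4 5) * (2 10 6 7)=(2 10 5 4 6 7)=[0, 1, 10, 3, 6, 4, 7, 2, 8, 9, 5]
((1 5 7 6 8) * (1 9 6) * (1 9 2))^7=((1 5 7 9 6 8 2))^7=(9)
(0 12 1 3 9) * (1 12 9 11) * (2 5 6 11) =(12)(0 9)(1 3 2 5 6 11) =[9, 3, 5, 2, 4, 6, 11, 7, 8, 0, 10, 1, 12]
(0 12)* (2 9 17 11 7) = [12, 1, 9, 3, 4, 5, 6, 2, 8, 17, 10, 7, 0, 13, 14, 15, 16, 11] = (0 12)(2 9 17 11 7)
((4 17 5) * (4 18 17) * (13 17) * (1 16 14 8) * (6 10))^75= (1 8 14 16)(5 17 13 18)(6 10)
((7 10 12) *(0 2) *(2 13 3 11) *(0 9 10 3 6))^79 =((0 13 6)(2 9 10 12 7 3 11))^79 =(0 13 6)(2 10 7 11 9 12 3)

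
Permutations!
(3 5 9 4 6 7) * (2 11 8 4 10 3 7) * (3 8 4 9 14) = (2 11 4 6)(3 5 14)(8 9 10) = [0, 1, 11, 5, 6, 14, 2, 7, 9, 10, 8, 4, 12, 13, 3]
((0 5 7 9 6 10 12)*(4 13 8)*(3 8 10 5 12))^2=(3 4 10 8 13)(5 9)(6 7)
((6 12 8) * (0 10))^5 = ((0 10)(6 12 8))^5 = (0 10)(6 8 12)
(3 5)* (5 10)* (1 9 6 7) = [0, 9, 2, 10, 4, 3, 7, 1, 8, 6, 5] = (1 9 6 7)(3 10 5)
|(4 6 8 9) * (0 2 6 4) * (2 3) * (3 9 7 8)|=6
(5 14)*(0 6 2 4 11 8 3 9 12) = (0 6 2 4 11 8 3 9 12)(5 14) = [6, 1, 4, 9, 11, 14, 2, 7, 3, 12, 10, 8, 0, 13, 5]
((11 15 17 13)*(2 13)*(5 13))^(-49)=((2 5 13 11 15 17))^(-49)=(2 17 15 11 13 5)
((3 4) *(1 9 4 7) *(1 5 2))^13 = (1 2 5 7 3 4 9)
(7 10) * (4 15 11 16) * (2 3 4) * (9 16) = (2 3 4 15 11 9 16)(7 10) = [0, 1, 3, 4, 15, 5, 6, 10, 8, 16, 7, 9, 12, 13, 14, 11, 2]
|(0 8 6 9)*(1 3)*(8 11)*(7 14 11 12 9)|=30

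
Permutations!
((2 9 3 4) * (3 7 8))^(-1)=(2 4 3 8 7 9)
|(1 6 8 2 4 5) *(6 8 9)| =|(1 8 2 4 5)(6 9)| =10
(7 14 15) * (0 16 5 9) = [16, 1, 2, 3, 4, 9, 6, 14, 8, 0, 10, 11, 12, 13, 15, 7, 5] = (0 16 5 9)(7 14 15)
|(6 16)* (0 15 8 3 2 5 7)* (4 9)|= 14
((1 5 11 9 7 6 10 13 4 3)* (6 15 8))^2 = (1 11 7 8 10 4)(3 5 9 15 6 13)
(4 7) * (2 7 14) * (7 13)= (2 13 7 4 14)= [0, 1, 13, 3, 14, 5, 6, 4, 8, 9, 10, 11, 12, 7, 2]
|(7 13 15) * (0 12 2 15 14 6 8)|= 9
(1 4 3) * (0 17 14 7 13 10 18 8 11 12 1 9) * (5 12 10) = (0 17 14 7 13 5 12 1 4 3 9)(8 11 10 18) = [17, 4, 2, 9, 3, 12, 6, 13, 11, 0, 18, 10, 1, 5, 7, 15, 16, 14, 8]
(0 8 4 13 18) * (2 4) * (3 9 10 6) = (0 8 2 4 13 18)(3 9 10 6) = [8, 1, 4, 9, 13, 5, 3, 7, 2, 10, 6, 11, 12, 18, 14, 15, 16, 17, 0]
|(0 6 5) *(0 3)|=|(0 6 5 3)|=4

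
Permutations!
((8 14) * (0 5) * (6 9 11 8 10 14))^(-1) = ((0 5)(6 9 11 8)(10 14))^(-1) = (0 5)(6 8 11 9)(10 14)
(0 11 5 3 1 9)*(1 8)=(0 11 5 3 8 1 9)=[11, 9, 2, 8, 4, 3, 6, 7, 1, 0, 10, 5]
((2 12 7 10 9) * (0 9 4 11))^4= ((0 9 2 12 7 10 4 11))^4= (0 7)(2 4)(9 10)(11 12)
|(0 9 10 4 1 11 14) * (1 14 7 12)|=|(0 9 10 4 14)(1 11 7 12)|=20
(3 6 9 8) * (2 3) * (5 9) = (2 3 6 5 9 8) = [0, 1, 3, 6, 4, 9, 5, 7, 2, 8]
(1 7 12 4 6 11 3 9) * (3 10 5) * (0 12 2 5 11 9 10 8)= (0 12 4 6 9 1 7 2 5 3 10 11 8)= [12, 7, 5, 10, 6, 3, 9, 2, 0, 1, 11, 8, 4]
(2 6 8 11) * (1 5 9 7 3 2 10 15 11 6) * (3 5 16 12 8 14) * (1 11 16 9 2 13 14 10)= [0, 9, 11, 13, 4, 2, 10, 5, 6, 7, 15, 1, 8, 14, 3, 16, 12]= (1 9 7 5 2 11)(3 13 14)(6 10 15 16 12 8)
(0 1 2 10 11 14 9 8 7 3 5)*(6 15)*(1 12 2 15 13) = (0 12 2 10 11 14 9 8 7 3 5)(1 15 6 13) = [12, 15, 10, 5, 4, 0, 13, 3, 7, 8, 11, 14, 2, 1, 9, 6]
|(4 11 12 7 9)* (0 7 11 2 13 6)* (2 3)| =8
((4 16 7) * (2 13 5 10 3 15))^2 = (2 5 3)(4 7 16)(10 15 13)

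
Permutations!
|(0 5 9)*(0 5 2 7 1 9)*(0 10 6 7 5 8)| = 9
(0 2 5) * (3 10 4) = (0 2 5)(3 10 4) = [2, 1, 5, 10, 3, 0, 6, 7, 8, 9, 4]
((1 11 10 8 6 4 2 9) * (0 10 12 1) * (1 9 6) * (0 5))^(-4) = (0 11)(1 5)(2 4 6)(8 9)(10 12)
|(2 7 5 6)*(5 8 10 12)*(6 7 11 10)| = 8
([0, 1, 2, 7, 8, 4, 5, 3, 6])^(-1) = (3 7)(4 5 6 8)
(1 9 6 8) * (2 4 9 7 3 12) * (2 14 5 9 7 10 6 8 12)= (1 10 6 12 14 5 9 8)(2 4 7 3)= [0, 10, 4, 2, 7, 9, 12, 3, 1, 8, 6, 11, 14, 13, 5]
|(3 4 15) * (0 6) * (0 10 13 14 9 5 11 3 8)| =12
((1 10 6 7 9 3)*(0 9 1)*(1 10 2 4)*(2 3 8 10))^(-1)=(0 3 1 4 2 7 6 10 8 9)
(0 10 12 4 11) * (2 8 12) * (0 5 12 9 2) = (0 10)(2 8 9)(4 11 5 12) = [10, 1, 8, 3, 11, 12, 6, 7, 9, 2, 0, 5, 4]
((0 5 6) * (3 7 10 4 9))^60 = (10)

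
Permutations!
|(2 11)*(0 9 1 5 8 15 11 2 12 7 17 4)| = 11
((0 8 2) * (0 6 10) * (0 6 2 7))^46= ((0 8 7)(6 10))^46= (10)(0 8 7)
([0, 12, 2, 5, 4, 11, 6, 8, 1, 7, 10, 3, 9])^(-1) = (1 8 7 9 12)(3 11 5)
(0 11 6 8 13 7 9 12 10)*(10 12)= (0 11 6 8 13 7 9 10)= [11, 1, 2, 3, 4, 5, 8, 9, 13, 10, 0, 6, 12, 7]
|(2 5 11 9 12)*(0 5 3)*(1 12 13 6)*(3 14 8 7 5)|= |(0 3)(1 12 2 14 8 7 5 11 9 13 6)|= 22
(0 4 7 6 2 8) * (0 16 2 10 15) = (0 4 7 6 10 15)(2 8 16) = [4, 1, 8, 3, 7, 5, 10, 6, 16, 9, 15, 11, 12, 13, 14, 0, 2]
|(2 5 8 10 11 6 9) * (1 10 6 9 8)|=6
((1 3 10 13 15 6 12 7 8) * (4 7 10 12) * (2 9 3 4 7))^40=((1 4 2 9 3 12 10 13 15 6 7 8))^40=(1 3 15)(2 10 7)(4 12 6)(8 9 13)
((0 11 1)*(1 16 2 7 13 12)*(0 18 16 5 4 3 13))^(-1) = ((0 11 5 4 3 13 12 1 18 16 2 7))^(-1) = (0 7 2 16 18 1 12 13 3 4 5 11)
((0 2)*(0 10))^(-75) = (10)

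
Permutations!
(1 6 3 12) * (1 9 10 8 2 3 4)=[0, 6, 3, 12, 1, 5, 4, 7, 2, 10, 8, 11, 9]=(1 6 4)(2 3 12 9 10 8)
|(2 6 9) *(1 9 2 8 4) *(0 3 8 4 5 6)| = |(0 3 8 5 6 2)(1 9 4)| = 6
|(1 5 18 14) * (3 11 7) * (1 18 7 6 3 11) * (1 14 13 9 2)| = 11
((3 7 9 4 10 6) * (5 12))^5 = ((3 7 9 4 10 6)(5 12))^5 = (3 6 10 4 9 7)(5 12)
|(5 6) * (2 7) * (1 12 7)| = 4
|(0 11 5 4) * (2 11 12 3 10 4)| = |(0 12 3 10 4)(2 11 5)| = 15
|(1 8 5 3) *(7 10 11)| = |(1 8 5 3)(7 10 11)| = 12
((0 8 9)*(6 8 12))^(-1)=((0 12 6 8 9))^(-1)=(0 9 8 6 12)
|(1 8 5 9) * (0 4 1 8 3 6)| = |(0 4 1 3 6)(5 9 8)| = 15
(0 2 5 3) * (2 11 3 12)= [11, 1, 5, 0, 4, 12, 6, 7, 8, 9, 10, 3, 2]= (0 11 3)(2 5 12)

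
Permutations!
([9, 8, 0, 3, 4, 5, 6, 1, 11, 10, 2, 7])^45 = (0 9 10 2)(1 8 11 7)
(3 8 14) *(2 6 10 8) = [0, 1, 6, 2, 4, 5, 10, 7, 14, 9, 8, 11, 12, 13, 3] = (2 6 10 8 14 3)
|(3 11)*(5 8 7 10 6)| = |(3 11)(5 8 7 10 6)| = 10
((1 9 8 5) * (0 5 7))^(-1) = (0 7 8 9 1 5)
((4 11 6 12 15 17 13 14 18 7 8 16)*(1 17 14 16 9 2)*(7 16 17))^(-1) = (1 2 9 8 7)(4 16 18 14 15 12 6 11)(13 17)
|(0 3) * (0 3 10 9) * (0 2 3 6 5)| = 7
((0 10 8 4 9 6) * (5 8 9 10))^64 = ((0 5 8 4 10 9 6))^64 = (0 5 8 4 10 9 6)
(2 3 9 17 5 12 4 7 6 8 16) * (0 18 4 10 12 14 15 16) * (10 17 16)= (0 18 4 7 6 8)(2 3 9 16)(5 14 15 10 12 17)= [18, 1, 3, 9, 7, 14, 8, 6, 0, 16, 12, 11, 17, 13, 15, 10, 2, 5, 4]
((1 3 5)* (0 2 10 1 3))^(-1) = ((0 2 10 1)(3 5))^(-1) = (0 1 10 2)(3 5)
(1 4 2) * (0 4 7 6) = [4, 7, 1, 3, 2, 5, 0, 6] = (0 4 2 1 7 6)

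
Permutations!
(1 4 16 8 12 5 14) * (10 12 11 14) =(1 4 16 8 11 14)(5 10 12) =[0, 4, 2, 3, 16, 10, 6, 7, 11, 9, 12, 14, 5, 13, 1, 15, 8]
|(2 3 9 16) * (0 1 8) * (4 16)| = 15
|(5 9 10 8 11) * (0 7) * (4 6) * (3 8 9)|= |(0 7)(3 8 11 5)(4 6)(9 10)|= 4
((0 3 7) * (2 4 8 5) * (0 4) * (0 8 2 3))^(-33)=((2 8 5 3 7 4))^(-33)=(2 3)(4 5)(7 8)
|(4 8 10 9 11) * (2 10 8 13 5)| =7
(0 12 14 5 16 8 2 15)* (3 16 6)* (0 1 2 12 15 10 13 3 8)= (0 15 1 2 10 13 3 16)(5 6 8 12 14)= [15, 2, 10, 16, 4, 6, 8, 7, 12, 9, 13, 11, 14, 3, 5, 1, 0]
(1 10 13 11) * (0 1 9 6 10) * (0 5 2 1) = (1 5 2)(6 10 13 11 9) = [0, 5, 1, 3, 4, 2, 10, 7, 8, 6, 13, 9, 12, 11]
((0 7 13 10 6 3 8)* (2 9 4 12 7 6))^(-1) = ((0 6 3 8)(2 9 4 12 7 13 10))^(-1) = (0 8 3 6)(2 10 13 7 12 4 9)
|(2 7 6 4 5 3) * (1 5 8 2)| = 15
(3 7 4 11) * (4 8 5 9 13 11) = (3 7 8 5 9 13 11) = [0, 1, 2, 7, 4, 9, 6, 8, 5, 13, 10, 3, 12, 11]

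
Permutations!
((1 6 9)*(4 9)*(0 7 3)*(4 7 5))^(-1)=((0 5 4 9 1 6 7 3))^(-1)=(0 3 7 6 1 9 4 5)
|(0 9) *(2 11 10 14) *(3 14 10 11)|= 6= |(0 9)(2 3 14)|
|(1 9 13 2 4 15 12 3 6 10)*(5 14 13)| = |(1 9 5 14 13 2 4 15 12 3 6 10)| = 12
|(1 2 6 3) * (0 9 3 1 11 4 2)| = 8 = |(0 9 3 11 4 2 6 1)|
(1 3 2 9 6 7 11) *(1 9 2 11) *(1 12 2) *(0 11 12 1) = (0 11 9 6 7 1 3 12 2) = [11, 3, 0, 12, 4, 5, 7, 1, 8, 6, 10, 9, 2]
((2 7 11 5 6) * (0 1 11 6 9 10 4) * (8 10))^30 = ((0 1 11 5 9 8 10 4)(2 7 6))^30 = (0 10 9 11)(1 4 8 5)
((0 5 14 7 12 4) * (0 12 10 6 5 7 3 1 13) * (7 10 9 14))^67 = (0 3 7 10 1 9 6 13 14 5)(4 12)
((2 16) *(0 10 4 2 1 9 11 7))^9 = ((0 10 4 2 16 1 9 11 7))^9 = (16)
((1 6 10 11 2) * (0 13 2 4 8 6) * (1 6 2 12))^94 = (0 12)(1 13)(2 4 10)(6 8 11)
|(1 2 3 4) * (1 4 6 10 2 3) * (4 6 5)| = 7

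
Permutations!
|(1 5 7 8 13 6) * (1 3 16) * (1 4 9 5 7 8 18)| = 24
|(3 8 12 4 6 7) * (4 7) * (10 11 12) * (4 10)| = |(3 8 4 6 10 11 12 7)| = 8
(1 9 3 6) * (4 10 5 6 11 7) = (1 9 3 11 7 4 10 5 6) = [0, 9, 2, 11, 10, 6, 1, 4, 8, 3, 5, 7]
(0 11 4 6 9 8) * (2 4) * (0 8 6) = [11, 1, 4, 3, 0, 5, 9, 7, 8, 6, 10, 2] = (0 11 2 4)(6 9)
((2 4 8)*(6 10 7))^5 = (2 8 4)(6 7 10)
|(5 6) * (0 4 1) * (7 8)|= 6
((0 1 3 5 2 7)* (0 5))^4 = ((0 1 3)(2 7 5))^4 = (0 1 3)(2 7 5)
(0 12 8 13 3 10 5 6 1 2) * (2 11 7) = [12, 11, 0, 10, 4, 6, 1, 2, 13, 9, 5, 7, 8, 3] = (0 12 8 13 3 10 5 6 1 11 7 2)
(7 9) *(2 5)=(2 5)(7 9)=[0, 1, 5, 3, 4, 2, 6, 9, 8, 7]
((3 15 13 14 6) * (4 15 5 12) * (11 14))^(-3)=((3 5 12 4 15 13 11 14 6))^(-3)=(3 11 4)(5 14 15)(6 13 12)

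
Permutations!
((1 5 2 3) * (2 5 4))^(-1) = (5)(1 3 2 4)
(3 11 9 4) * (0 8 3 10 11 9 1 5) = (0 8 3 9 4 10 11 1 5) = [8, 5, 2, 9, 10, 0, 6, 7, 3, 4, 11, 1]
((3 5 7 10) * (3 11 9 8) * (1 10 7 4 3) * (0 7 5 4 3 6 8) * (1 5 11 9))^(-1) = (0 9 10 1 11 7)(3 5 8 6 4) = ((0 7 11 1 10 9)(3 4 6 8 5))^(-1)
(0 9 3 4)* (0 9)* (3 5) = (3 4 9 5) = [0, 1, 2, 4, 9, 3, 6, 7, 8, 5]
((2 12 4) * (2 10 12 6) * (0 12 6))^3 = ((0 12 4 10 6 2))^3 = (0 10)(2 4)(6 12)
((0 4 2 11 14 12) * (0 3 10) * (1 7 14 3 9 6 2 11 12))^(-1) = ((0 4 11 3 10)(1 7 14)(2 12 9 6))^(-1) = (0 10 3 11 4)(1 14 7)(2 6 9 12)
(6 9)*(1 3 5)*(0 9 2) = (0 9 6 2)(1 3 5) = [9, 3, 0, 5, 4, 1, 2, 7, 8, 6]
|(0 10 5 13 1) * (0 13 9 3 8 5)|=|(0 10)(1 13)(3 8 5 9)|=4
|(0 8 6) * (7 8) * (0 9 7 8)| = |(0 8 6 9 7)| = 5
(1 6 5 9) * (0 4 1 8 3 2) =(0 4 1 6 5 9 8 3 2) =[4, 6, 0, 2, 1, 9, 5, 7, 3, 8]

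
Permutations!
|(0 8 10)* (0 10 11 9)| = |(0 8 11 9)| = 4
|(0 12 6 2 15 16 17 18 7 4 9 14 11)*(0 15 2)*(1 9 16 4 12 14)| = |(0 14 11 15 4 16 17 18 7 12 6)(1 9)| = 22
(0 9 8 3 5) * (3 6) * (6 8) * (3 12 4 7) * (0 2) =[9, 1, 0, 5, 7, 2, 12, 3, 8, 6, 10, 11, 4] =(0 9 6 12 4 7 3 5 2)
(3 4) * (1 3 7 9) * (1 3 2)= (1 2)(3 4 7 9)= [0, 2, 1, 4, 7, 5, 6, 9, 8, 3]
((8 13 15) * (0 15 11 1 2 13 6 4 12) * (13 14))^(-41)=(0 15 8 6 4 12)(1 11 13 14 2)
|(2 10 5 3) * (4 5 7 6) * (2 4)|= 12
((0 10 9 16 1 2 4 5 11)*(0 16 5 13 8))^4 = ((0 10 9 5 11 16 1 2 4 13 8))^4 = (0 11 4 10 16 13 9 1 8 5 2)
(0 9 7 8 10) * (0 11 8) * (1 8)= [9, 8, 2, 3, 4, 5, 6, 0, 10, 7, 11, 1]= (0 9 7)(1 8 10 11)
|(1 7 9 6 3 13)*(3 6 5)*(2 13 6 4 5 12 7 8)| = 12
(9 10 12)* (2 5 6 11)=(2 5 6 11)(9 10 12)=[0, 1, 5, 3, 4, 6, 11, 7, 8, 10, 12, 2, 9]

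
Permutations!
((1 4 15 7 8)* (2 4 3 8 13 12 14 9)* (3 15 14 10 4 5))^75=((1 15 7 13 12 10 4 14 9 2 5 3 8))^75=(1 5 14 12 15 3 9 10 7 8 2 4 13)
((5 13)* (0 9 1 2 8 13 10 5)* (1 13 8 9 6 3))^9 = (0 3 2 13 6 1 9)(5 10)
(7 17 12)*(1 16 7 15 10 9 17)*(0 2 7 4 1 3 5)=(0 2 7 3 5)(1 16 4)(9 17 12 15 10)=[2, 16, 7, 5, 1, 0, 6, 3, 8, 17, 9, 11, 15, 13, 14, 10, 4, 12]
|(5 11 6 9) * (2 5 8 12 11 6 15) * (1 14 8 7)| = |(1 14 8 12 11 15 2 5 6 9 7)| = 11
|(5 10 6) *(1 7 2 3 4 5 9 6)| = |(1 7 2 3 4 5 10)(6 9)| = 14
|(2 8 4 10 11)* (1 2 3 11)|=10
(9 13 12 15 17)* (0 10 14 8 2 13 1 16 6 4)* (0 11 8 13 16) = (0 10 14 13 12 15 17 9 1)(2 16 6 4 11 8) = [10, 0, 16, 3, 11, 5, 4, 7, 2, 1, 14, 8, 15, 12, 13, 17, 6, 9]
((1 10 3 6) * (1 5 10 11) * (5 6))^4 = ((1 11)(3 5 10))^4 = (11)(3 5 10)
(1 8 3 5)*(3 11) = (1 8 11 3 5) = [0, 8, 2, 5, 4, 1, 6, 7, 11, 9, 10, 3]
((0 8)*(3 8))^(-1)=(0 8 3)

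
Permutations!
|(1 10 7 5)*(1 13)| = |(1 10 7 5 13)| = 5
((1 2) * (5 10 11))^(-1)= ((1 2)(5 10 11))^(-1)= (1 2)(5 11 10)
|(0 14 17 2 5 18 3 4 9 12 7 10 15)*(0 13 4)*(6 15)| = 56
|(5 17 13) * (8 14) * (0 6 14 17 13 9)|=|(0 6 14 8 17 9)(5 13)|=6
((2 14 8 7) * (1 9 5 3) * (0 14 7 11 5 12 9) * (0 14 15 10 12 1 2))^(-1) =(0 7 2 3 5 11 8 14 1 9 12 10 15)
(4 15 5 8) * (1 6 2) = [0, 6, 1, 3, 15, 8, 2, 7, 4, 9, 10, 11, 12, 13, 14, 5] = (1 6 2)(4 15 5 8)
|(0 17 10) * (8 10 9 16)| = |(0 17 9 16 8 10)| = 6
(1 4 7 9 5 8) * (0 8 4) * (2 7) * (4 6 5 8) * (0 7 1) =(0 4 2 1 7 9 8)(5 6) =[4, 7, 1, 3, 2, 6, 5, 9, 0, 8]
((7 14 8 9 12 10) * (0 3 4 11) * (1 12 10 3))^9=(0 3)(1 4)(7 10 9 8 14)(11 12)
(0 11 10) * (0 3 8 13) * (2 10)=[11, 1, 10, 8, 4, 5, 6, 7, 13, 9, 3, 2, 12, 0]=(0 11 2 10 3 8 13)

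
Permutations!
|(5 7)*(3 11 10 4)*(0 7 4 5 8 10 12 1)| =|(0 7 8 10 5 4 3 11 12 1)| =10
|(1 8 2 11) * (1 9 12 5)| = |(1 8 2 11 9 12 5)| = 7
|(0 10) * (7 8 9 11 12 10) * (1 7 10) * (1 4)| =|(0 10)(1 7 8 9 11 12 4)| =14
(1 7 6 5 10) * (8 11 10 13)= (1 7 6 5 13 8 11 10)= [0, 7, 2, 3, 4, 13, 5, 6, 11, 9, 1, 10, 12, 8]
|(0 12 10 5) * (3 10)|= |(0 12 3 10 5)|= 5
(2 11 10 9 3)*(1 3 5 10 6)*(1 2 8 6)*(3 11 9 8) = (1 11)(2 9 5 10 8 6) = [0, 11, 9, 3, 4, 10, 2, 7, 6, 5, 8, 1]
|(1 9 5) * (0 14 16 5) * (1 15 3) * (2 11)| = 8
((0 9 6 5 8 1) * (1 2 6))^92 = (0 1 9)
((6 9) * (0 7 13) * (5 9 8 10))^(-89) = (0 7 13)(5 9 6 8 10)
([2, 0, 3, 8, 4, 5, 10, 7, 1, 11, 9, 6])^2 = (0 3 1 2 8)(6 9)(10 11)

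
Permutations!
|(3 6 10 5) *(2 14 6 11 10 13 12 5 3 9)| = 21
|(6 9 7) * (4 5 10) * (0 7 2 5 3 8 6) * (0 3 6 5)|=10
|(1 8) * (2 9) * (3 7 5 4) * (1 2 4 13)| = 9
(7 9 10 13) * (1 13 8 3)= (1 13 7 9 10 8 3)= [0, 13, 2, 1, 4, 5, 6, 9, 3, 10, 8, 11, 12, 7]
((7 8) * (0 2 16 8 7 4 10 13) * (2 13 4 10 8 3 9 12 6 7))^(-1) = ((0 13)(2 16 3 9 12 6 7)(4 8 10))^(-1) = (0 13)(2 7 6 12 9 3 16)(4 10 8)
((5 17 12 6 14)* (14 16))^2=((5 17 12 6 16 14))^2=(5 12 16)(6 14 17)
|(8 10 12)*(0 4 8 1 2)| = 7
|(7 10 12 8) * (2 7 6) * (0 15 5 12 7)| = |(0 15 5 12 8 6 2)(7 10)| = 14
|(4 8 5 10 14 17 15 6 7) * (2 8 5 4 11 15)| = 28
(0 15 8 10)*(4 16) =[15, 1, 2, 3, 16, 5, 6, 7, 10, 9, 0, 11, 12, 13, 14, 8, 4] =(0 15 8 10)(4 16)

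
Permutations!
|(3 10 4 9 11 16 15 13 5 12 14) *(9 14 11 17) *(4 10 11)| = 18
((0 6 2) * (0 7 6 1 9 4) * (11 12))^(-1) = ((0 1 9 4)(2 7 6)(11 12))^(-1) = (0 4 9 1)(2 6 7)(11 12)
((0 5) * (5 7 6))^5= (0 7 6 5)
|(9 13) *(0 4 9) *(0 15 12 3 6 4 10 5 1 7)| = 35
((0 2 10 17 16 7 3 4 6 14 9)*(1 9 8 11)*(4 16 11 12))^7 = ((0 2 10 17 11 1 9)(3 16 7)(4 6 14 8 12))^7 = (17)(3 16 7)(4 14 12 6 8)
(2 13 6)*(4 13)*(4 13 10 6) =[0, 1, 13, 3, 10, 5, 2, 7, 8, 9, 6, 11, 12, 4] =(2 13 4 10 6)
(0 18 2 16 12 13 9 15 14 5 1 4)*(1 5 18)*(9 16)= [1, 4, 9, 3, 0, 5, 6, 7, 8, 15, 10, 11, 13, 16, 18, 14, 12, 17, 2]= (0 1 4)(2 9 15 14 18)(12 13 16)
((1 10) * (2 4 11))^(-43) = (1 10)(2 11 4)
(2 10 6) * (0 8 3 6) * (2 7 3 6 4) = (0 8 6 7 3 4 2 10) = [8, 1, 10, 4, 2, 5, 7, 3, 6, 9, 0]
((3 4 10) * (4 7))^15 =(3 10 4 7)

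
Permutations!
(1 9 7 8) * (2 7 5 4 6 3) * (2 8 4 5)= (1 9 2 7 4 6 3 8)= [0, 9, 7, 8, 6, 5, 3, 4, 1, 2]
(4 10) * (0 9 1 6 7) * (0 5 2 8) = (0 9 1 6 7 5 2 8)(4 10) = [9, 6, 8, 3, 10, 2, 7, 5, 0, 1, 4]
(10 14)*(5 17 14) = (5 17 14 10) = [0, 1, 2, 3, 4, 17, 6, 7, 8, 9, 5, 11, 12, 13, 10, 15, 16, 14]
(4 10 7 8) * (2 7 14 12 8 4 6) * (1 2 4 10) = (1 2 7 10 14 12 8 6 4) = [0, 2, 7, 3, 1, 5, 4, 10, 6, 9, 14, 11, 8, 13, 12]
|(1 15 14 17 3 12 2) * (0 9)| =14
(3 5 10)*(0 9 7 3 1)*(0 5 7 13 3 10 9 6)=(0 6)(1 5 9 13 3 7 10)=[6, 5, 2, 7, 4, 9, 0, 10, 8, 13, 1, 11, 12, 3]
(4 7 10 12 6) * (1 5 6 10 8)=(1 5 6 4 7 8)(10 12)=[0, 5, 2, 3, 7, 6, 4, 8, 1, 9, 12, 11, 10]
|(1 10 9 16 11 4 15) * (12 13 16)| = 9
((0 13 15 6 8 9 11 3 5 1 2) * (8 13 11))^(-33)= ((0 11 3 5 1 2)(6 13 15)(8 9))^(-33)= (15)(0 5)(1 11)(2 3)(8 9)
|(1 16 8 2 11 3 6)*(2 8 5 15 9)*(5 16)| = 8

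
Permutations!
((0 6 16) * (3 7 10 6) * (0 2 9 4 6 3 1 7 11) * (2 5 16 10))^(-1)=((0 1 7 2 9 4 6 10 3 11)(5 16))^(-1)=(0 11 3 10 6 4 9 2 7 1)(5 16)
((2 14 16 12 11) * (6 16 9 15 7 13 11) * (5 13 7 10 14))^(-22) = (2 13)(5 11)(6 12 16)(9 10)(14 15)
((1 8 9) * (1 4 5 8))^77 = (4 5 8 9)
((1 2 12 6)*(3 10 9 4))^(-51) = (1 2 12 6)(3 10 9 4)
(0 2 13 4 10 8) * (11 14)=[2, 1, 13, 3, 10, 5, 6, 7, 0, 9, 8, 14, 12, 4, 11]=(0 2 13 4 10 8)(11 14)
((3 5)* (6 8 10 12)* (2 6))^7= ((2 6 8 10 12)(3 5))^7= (2 8 12 6 10)(3 5)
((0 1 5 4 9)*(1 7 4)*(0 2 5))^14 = (9)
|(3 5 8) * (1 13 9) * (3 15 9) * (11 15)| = 8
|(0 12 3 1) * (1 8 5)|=|(0 12 3 8 5 1)|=6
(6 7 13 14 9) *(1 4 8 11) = (1 4 8 11)(6 7 13 14 9) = [0, 4, 2, 3, 8, 5, 7, 13, 11, 6, 10, 1, 12, 14, 9]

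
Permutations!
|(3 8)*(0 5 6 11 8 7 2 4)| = 9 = |(0 5 6 11 8 3 7 2 4)|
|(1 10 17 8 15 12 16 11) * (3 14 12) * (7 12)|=11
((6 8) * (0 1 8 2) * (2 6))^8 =(8)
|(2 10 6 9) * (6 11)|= 5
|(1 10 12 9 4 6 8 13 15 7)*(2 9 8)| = 28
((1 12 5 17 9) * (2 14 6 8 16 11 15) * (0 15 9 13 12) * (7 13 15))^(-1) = (0 1 9 11 16 8 6 14 2 15 17 5 12 13 7)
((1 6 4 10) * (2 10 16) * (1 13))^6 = ((1 6 4 16 2 10 13))^6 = (1 13 10 2 16 4 6)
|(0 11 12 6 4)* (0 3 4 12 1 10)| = 4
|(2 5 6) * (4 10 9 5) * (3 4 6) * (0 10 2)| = |(0 10 9 5 3 4 2 6)| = 8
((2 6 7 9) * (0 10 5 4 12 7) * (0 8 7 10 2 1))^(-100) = (12)(0 9 8 2 1 7 6)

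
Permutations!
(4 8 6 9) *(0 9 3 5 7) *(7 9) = (0 7)(3 5 9 4 8 6) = [7, 1, 2, 5, 8, 9, 3, 0, 6, 4]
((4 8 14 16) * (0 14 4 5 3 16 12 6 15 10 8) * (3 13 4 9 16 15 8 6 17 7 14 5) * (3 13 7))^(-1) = ((0 5 7 14 12 17 3 15 10 6 8 9 16 13 4))^(-1) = (0 4 13 16 9 8 6 10 15 3 17 12 14 7 5)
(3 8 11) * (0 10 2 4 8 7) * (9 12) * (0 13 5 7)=[10, 1, 4, 0, 8, 7, 6, 13, 11, 12, 2, 3, 9, 5]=(0 10 2 4 8 11 3)(5 7 13)(9 12)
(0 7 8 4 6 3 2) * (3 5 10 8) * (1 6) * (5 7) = (0 5 10 8 4 1 6 7 3 2) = [5, 6, 0, 2, 1, 10, 7, 3, 4, 9, 8]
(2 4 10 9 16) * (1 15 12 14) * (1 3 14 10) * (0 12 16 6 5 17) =(0 12 10 9 6 5 17)(1 15 16 2 4)(3 14) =[12, 15, 4, 14, 1, 17, 5, 7, 8, 6, 9, 11, 10, 13, 3, 16, 2, 0]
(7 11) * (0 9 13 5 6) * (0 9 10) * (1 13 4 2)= (0 10)(1 13 5 6 9 4 2)(7 11)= [10, 13, 1, 3, 2, 6, 9, 11, 8, 4, 0, 7, 12, 5]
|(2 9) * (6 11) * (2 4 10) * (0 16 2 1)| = 14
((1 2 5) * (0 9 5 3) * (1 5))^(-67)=(0 2 9 3 1)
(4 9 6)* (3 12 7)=[0, 1, 2, 12, 9, 5, 4, 3, 8, 6, 10, 11, 7]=(3 12 7)(4 9 6)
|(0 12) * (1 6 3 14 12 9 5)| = 8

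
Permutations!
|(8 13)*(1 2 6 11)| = 4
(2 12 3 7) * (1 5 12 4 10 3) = (1 5 12)(2 4 10 3 7) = [0, 5, 4, 7, 10, 12, 6, 2, 8, 9, 3, 11, 1]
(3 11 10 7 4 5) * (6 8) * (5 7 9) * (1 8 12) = (1 8 6 12)(3 11 10 9 5)(4 7) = [0, 8, 2, 11, 7, 3, 12, 4, 6, 5, 9, 10, 1]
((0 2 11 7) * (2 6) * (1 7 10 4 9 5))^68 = (0 1 9 10 2)(4 11 6 7 5)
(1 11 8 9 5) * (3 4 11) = (1 3 4 11 8 9 5) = [0, 3, 2, 4, 11, 1, 6, 7, 9, 5, 10, 8]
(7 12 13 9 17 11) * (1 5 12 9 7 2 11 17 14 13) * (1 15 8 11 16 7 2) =(17)(1 5 12 15 8 11)(2 16 7 9 14 13) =[0, 5, 16, 3, 4, 12, 6, 9, 11, 14, 10, 1, 15, 2, 13, 8, 7, 17]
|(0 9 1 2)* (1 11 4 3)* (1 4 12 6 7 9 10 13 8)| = 30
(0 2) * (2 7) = (0 7 2) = [7, 1, 0, 3, 4, 5, 6, 2]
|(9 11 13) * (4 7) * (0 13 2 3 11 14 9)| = |(0 13)(2 3 11)(4 7)(9 14)| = 6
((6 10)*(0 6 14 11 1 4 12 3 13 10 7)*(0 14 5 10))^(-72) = (0 3 4 11 7)(1 14 6 13 12)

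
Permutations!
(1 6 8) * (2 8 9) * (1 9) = (1 6)(2 8 9) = [0, 6, 8, 3, 4, 5, 1, 7, 9, 2]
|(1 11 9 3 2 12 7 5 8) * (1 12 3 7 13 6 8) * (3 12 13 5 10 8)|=12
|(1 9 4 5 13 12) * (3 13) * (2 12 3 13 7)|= 9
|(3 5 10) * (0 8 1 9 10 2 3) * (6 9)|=|(0 8 1 6 9 10)(2 3 5)|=6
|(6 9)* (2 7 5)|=|(2 7 5)(6 9)|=6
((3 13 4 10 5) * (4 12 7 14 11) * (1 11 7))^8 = (14)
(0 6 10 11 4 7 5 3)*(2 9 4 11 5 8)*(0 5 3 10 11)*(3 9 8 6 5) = [5, 1, 8, 3, 7, 10, 11, 6, 2, 4, 9, 0] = (0 5 10 9 4 7 6 11)(2 8)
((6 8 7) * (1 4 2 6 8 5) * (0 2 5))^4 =((0 2 6)(1 4 5)(7 8))^4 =(8)(0 2 6)(1 4 5)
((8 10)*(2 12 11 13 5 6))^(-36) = (13)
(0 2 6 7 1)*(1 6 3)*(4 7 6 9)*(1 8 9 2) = (0 1)(2 3 8 9 4 7) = [1, 0, 3, 8, 7, 5, 6, 2, 9, 4]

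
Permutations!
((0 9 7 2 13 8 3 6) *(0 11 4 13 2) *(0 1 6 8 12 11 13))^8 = ((0 9 7 1 6 13 12 11 4)(3 8))^8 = (0 4 11 12 13 6 1 7 9)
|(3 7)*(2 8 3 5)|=5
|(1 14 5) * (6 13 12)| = 3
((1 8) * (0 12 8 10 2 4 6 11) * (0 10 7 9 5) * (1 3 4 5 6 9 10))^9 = ((0 12 8 3 4 9 6 11 1 7 10 2 5))^9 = (0 7 9 12 10 6 8 2 11 3 5 1 4)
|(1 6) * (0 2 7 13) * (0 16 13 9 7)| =2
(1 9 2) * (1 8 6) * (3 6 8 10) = (1 9 2 10 3 6) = [0, 9, 10, 6, 4, 5, 1, 7, 8, 2, 3]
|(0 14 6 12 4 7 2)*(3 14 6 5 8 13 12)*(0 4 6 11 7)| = 35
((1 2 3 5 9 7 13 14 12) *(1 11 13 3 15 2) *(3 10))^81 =(2 15)(3 5 9 7 10)(11 13 14 12)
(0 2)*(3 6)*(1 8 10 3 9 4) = (0 2)(1 8 10 3 6 9 4) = [2, 8, 0, 6, 1, 5, 9, 7, 10, 4, 3]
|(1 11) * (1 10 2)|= |(1 11 10 2)|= 4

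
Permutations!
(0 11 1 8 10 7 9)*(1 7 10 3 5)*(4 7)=(0 11 4 7 9)(1 8 3 5)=[11, 8, 2, 5, 7, 1, 6, 9, 3, 0, 10, 4]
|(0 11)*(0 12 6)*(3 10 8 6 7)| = |(0 11 12 7 3 10 8 6)| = 8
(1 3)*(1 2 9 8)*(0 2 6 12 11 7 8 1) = (0 2 9 1 3 6 12 11 7 8) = [2, 3, 9, 6, 4, 5, 12, 8, 0, 1, 10, 7, 11]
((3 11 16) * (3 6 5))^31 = (3 11 16 6 5)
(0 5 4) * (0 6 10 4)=(0 5)(4 6 10)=[5, 1, 2, 3, 6, 0, 10, 7, 8, 9, 4]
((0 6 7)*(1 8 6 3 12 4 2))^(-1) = (0 7 6 8 1 2 4 12 3) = ((0 3 12 4 2 1 8 6 7))^(-1)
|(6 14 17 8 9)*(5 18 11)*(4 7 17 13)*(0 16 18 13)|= |(0 16 18 11 5 13 4 7 17 8 9 6 14)|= 13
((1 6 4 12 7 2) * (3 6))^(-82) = ((1 3 6 4 12 7 2))^(-82) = (1 6 12 2 3 4 7)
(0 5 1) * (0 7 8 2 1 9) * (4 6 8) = (0 5 9)(1 7 4 6 8 2) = [5, 7, 1, 3, 6, 9, 8, 4, 2, 0]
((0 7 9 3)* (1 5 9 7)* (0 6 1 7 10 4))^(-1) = ((0 7 10 4)(1 5 9 3 6))^(-1) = (0 4 10 7)(1 6 3 9 5)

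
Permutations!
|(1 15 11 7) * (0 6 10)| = |(0 6 10)(1 15 11 7)| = 12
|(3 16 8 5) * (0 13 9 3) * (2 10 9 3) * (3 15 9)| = |(0 13 15 9 2 10 3 16 8 5)| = 10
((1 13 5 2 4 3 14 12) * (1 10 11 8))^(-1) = (1 8 11 10 12 14 3 4 2 5 13)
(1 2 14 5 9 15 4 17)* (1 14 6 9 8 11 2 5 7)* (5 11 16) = (1 11 2 6 9 15 4 17 14 7)(5 8 16) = [0, 11, 6, 3, 17, 8, 9, 1, 16, 15, 10, 2, 12, 13, 7, 4, 5, 14]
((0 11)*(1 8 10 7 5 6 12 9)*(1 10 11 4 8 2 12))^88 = ((0 4 8 11)(1 2 12 9 10 7 5 6))^88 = (12)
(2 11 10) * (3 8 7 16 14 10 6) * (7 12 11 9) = (2 9 7 16 14 10)(3 8 12 11 6) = [0, 1, 9, 8, 4, 5, 3, 16, 12, 7, 2, 6, 11, 13, 10, 15, 14]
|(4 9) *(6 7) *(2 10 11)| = 6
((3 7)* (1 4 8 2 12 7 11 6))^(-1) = (1 6 11 3 7 12 2 8 4)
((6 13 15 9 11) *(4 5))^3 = ((4 5)(6 13 15 9 11))^3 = (4 5)(6 9 13 11 15)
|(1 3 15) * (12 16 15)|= 5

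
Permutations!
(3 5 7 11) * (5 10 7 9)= (3 10 7 11)(5 9)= [0, 1, 2, 10, 4, 9, 6, 11, 8, 5, 7, 3]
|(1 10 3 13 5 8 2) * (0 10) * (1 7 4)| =|(0 10 3 13 5 8 2 7 4 1)| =10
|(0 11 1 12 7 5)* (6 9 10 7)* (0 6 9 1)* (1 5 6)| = 14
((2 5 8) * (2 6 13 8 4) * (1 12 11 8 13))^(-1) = ((13)(1 12 11 8 6)(2 5 4))^(-1) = (13)(1 6 8 11 12)(2 4 5)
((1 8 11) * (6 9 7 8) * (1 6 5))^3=(1 5)(6 8 9 11 7)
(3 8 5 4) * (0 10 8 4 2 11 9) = (0 10 8 5 2 11 9)(3 4) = [10, 1, 11, 4, 3, 2, 6, 7, 5, 0, 8, 9]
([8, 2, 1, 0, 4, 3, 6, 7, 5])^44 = [0, 1, 2, 3, 4, 5, 6, 7, 8]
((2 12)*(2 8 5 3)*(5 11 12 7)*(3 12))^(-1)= ((2 7 5 12 8 11 3))^(-1)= (2 3 11 8 12 5 7)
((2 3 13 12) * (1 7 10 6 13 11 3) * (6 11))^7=(1 12 6 11 7 2 13 3 10)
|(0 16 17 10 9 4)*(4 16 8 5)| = |(0 8 5 4)(9 16 17 10)| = 4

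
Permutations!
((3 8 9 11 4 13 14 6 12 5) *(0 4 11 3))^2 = ((0 4 13 14 6 12 5)(3 8 9))^2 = (0 13 6 5 4 14 12)(3 9 8)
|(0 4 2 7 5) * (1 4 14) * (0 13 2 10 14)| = 4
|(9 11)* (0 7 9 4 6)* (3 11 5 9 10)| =|(0 7 10 3 11 4 6)(5 9)| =14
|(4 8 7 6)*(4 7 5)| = 6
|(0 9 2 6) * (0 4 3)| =|(0 9 2 6 4 3)| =6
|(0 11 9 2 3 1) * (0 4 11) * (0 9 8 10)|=9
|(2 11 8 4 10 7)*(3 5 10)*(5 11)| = 4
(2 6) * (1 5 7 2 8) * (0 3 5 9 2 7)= (0 3 5)(1 9 2 6 8)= [3, 9, 6, 5, 4, 0, 8, 7, 1, 2]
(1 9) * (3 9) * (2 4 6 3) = (1 2 4 6 3 9) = [0, 2, 4, 9, 6, 5, 3, 7, 8, 1]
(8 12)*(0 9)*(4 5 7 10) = (0 9)(4 5 7 10)(8 12) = [9, 1, 2, 3, 5, 7, 6, 10, 12, 0, 4, 11, 8]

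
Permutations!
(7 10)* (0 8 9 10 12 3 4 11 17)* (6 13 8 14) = (0 14 6 13 8 9 10 7 12 3 4 11 17) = [14, 1, 2, 4, 11, 5, 13, 12, 9, 10, 7, 17, 3, 8, 6, 15, 16, 0]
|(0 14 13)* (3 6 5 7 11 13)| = |(0 14 3 6 5 7 11 13)| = 8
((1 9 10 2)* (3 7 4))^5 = (1 9 10 2)(3 4 7)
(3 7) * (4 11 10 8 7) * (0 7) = (0 7 3 4 11 10 8) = [7, 1, 2, 4, 11, 5, 6, 3, 0, 9, 8, 10]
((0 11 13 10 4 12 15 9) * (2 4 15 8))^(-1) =((0 11 13 10 15 9)(2 4 12 8))^(-1) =(0 9 15 10 13 11)(2 8 12 4)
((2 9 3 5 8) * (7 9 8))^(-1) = ((2 8)(3 5 7 9))^(-1) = (2 8)(3 9 7 5)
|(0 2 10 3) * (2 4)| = |(0 4 2 10 3)| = 5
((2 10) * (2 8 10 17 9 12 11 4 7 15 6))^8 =(2 6 15 7 4 11 12 9 17) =((2 17 9 12 11 4 7 15 6)(8 10))^8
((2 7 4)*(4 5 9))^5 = ((2 7 5 9 4))^5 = (9)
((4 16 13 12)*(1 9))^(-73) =(1 9)(4 12 13 16)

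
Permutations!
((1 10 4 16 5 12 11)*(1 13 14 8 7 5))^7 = ((1 10 4 16)(5 12 11 13 14 8 7))^7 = (1 16 4 10)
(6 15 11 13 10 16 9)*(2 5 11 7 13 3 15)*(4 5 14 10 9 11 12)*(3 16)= (2 14 10 3 15 7 13 9 6)(4 5 12)(11 16)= [0, 1, 14, 15, 5, 12, 2, 13, 8, 6, 3, 16, 4, 9, 10, 7, 11]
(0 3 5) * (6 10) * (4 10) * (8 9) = (0 3 5)(4 10 6)(8 9) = [3, 1, 2, 5, 10, 0, 4, 7, 9, 8, 6]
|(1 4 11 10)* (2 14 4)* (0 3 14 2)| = 7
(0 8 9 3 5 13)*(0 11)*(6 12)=(0 8 9 3 5 13 11)(6 12)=[8, 1, 2, 5, 4, 13, 12, 7, 9, 3, 10, 0, 6, 11]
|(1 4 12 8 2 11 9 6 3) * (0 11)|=10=|(0 11 9 6 3 1 4 12 8 2)|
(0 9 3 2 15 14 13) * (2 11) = (0 9 3 11 2 15 14 13) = [9, 1, 15, 11, 4, 5, 6, 7, 8, 3, 10, 2, 12, 0, 13, 14]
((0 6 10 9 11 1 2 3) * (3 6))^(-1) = ((0 3)(1 2 6 10 9 11))^(-1) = (0 3)(1 11 9 10 6 2)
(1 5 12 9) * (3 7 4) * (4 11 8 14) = (1 5 12 9)(3 7 11 8 14 4) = [0, 5, 2, 7, 3, 12, 6, 11, 14, 1, 10, 8, 9, 13, 4]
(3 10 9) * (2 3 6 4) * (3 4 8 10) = (2 4)(6 8 10 9) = [0, 1, 4, 3, 2, 5, 8, 7, 10, 6, 9]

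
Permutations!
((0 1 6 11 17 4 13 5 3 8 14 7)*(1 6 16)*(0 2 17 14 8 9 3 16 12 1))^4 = (0 7 13 6 2 5 11 17 16 14 4)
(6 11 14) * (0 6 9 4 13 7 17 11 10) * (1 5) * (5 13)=(0 6 10)(1 13 7 17 11 14 9 4 5)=[6, 13, 2, 3, 5, 1, 10, 17, 8, 4, 0, 14, 12, 7, 9, 15, 16, 11]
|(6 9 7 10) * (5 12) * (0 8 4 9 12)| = 9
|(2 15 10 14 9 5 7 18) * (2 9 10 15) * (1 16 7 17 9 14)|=|(1 16 7 18 14 10)(5 17 9)|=6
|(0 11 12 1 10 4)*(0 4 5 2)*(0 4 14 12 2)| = 9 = |(0 11 2 4 14 12 1 10 5)|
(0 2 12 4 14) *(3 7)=(0 2 12 4 14)(3 7)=[2, 1, 12, 7, 14, 5, 6, 3, 8, 9, 10, 11, 4, 13, 0]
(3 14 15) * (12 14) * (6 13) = (3 12 14 15)(6 13) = [0, 1, 2, 12, 4, 5, 13, 7, 8, 9, 10, 11, 14, 6, 15, 3]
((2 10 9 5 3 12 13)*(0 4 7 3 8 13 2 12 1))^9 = (0 1 3 7 4)(2 9 8 12 10 5 13)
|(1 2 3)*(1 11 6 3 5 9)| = 12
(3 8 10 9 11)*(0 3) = (0 3 8 10 9 11) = [3, 1, 2, 8, 4, 5, 6, 7, 10, 11, 9, 0]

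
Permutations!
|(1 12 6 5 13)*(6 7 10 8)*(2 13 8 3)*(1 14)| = 24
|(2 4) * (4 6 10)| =4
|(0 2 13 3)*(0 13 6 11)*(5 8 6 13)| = 8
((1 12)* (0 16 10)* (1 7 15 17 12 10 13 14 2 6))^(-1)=((0 16 13 14 2 6 1 10)(7 15 17 12))^(-1)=(0 10 1 6 2 14 13 16)(7 12 17 15)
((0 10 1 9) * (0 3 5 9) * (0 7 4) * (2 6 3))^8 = (0 7 10 4 1)(2 5 6 9 3)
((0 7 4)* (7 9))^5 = ((0 9 7 4))^5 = (0 9 7 4)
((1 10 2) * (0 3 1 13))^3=((0 3 1 10 2 13))^3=(0 10)(1 13)(2 3)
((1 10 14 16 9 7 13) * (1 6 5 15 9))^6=((1 10 14 16)(5 15 9 7 13 6))^6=(1 14)(10 16)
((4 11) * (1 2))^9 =(1 2)(4 11)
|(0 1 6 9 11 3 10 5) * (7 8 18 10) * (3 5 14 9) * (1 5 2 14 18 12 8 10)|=12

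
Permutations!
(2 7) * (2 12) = (2 7 12) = [0, 1, 7, 3, 4, 5, 6, 12, 8, 9, 10, 11, 2]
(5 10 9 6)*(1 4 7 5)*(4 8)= [0, 8, 2, 3, 7, 10, 1, 5, 4, 6, 9]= (1 8 4 7 5 10 9 6)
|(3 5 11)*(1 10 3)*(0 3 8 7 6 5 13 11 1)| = 12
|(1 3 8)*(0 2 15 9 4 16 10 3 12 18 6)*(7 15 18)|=|(0 2 18 6)(1 12 7 15 9 4 16 10 3 8)|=20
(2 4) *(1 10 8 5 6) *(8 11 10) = (1 8 5 6)(2 4)(10 11) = [0, 8, 4, 3, 2, 6, 1, 7, 5, 9, 11, 10]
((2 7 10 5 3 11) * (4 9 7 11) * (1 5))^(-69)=((1 5 3 4 9 7 10)(2 11))^(-69)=(1 5 3 4 9 7 10)(2 11)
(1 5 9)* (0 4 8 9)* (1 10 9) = [4, 5, 2, 3, 8, 0, 6, 7, 1, 10, 9] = (0 4 8 1 5)(9 10)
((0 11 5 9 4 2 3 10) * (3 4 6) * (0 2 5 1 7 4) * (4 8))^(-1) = (0 2 10 3 6 9 5 4 8 7 1 11)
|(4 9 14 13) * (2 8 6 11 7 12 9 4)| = 9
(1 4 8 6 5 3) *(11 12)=(1 4 8 6 5 3)(11 12)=[0, 4, 2, 1, 8, 3, 5, 7, 6, 9, 10, 12, 11]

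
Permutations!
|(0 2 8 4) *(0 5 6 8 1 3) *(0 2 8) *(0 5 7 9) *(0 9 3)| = 14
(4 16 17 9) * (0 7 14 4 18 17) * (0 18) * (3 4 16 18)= (0 7 14 16 3 4 18 17 9)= [7, 1, 2, 4, 18, 5, 6, 14, 8, 0, 10, 11, 12, 13, 16, 15, 3, 9, 17]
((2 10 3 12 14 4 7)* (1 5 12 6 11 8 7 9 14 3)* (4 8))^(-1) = (1 10 2 7 8 14 9 4 11 6 3 12 5)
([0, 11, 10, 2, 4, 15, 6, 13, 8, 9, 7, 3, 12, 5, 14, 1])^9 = [0, 1, 2, 3, 4, 5, 6, 7, 8, 9, 10, 11, 12, 13, 14, 15]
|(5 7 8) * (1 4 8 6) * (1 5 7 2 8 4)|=5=|(2 8 7 6 5)|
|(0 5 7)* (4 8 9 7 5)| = 5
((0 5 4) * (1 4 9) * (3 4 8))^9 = ((0 5 9 1 8 3 4))^9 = (0 9 8 4 5 1 3)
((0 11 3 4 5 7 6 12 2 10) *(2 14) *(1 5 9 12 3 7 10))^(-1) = (0 10 5 1 2 14 12 9 4 3 6 7 11)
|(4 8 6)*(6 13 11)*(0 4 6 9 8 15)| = 12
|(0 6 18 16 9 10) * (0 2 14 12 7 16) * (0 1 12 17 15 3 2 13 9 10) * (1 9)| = |(0 6 18 9)(1 12 7 16 10 13)(2 14 17 15 3)| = 60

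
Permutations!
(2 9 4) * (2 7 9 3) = [0, 1, 3, 2, 7, 5, 6, 9, 8, 4] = (2 3)(4 7 9)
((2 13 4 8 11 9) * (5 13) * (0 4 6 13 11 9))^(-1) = (0 11 5 2 9 8 4)(6 13)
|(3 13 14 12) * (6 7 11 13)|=7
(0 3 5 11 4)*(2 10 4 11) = (11)(0 3 5 2 10 4) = [3, 1, 10, 5, 0, 2, 6, 7, 8, 9, 4, 11]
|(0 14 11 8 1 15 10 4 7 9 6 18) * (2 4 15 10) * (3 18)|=|(0 14 11 8 1 10 15 2 4 7 9 6 3 18)|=14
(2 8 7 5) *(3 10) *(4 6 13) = [0, 1, 8, 10, 6, 2, 13, 5, 7, 9, 3, 11, 12, 4] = (2 8 7 5)(3 10)(4 6 13)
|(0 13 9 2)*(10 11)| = |(0 13 9 2)(10 11)| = 4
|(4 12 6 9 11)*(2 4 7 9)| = 12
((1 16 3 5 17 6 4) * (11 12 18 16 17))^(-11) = ((1 17 6 4)(3 5 11 12 18 16))^(-11) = (1 17 6 4)(3 5 11 12 18 16)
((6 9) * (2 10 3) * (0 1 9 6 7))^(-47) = (0 1 9 7)(2 10 3)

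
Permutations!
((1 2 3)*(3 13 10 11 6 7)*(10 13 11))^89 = ((13)(1 2 11 6 7 3))^89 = (13)(1 3 7 6 11 2)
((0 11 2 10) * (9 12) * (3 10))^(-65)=(9 12)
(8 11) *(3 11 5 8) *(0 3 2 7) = (0 3 11 2 7)(5 8) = [3, 1, 7, 11, 4, 8, 6, 0, 5, 9, 10, 2]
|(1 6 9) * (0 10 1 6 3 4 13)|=|(0 10 1 3 4 13)(6 9)|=6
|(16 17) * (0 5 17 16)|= |(0 5 17)|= 3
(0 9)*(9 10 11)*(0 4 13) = (0 10 11 9 4 13) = [10, 1, 2, 3, 13, 5, 6, 7, 8, 4, 11, 9, 12, 0]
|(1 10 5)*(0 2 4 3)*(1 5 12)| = 12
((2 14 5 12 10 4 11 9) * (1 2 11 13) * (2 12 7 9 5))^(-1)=((1 12 10 4 13)(2 14)(5 7 9 11))^(-1)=(1 13 4 10 12)(2 14)(5 11 9 7)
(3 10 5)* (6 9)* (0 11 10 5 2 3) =(0 11 10 2 3 5)(6 9) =[11, 1, 3, 5, 4, 0, 9, 7, 8, 6, 2, 10]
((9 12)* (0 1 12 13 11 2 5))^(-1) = ((0 1 12 9 13 11 2 5))^(-1) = (0 5 2 11 13 9 12 1)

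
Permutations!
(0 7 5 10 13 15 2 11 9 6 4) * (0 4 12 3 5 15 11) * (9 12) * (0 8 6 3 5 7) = (2 8 6 9 3 7 15)(5 10 13 11 12) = [0, 1, 8, 7, 4, 10, 9, 15, 6, 3, 13, 12, 5, 11, 14, 2]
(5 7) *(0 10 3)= (0 10 3)(5 7)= [10, 1, 2, 0, 4, 7, 6, 5, 8, 9, 3]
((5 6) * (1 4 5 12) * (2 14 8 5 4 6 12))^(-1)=((1 6 2 14 8 5 12))^(-1)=(1 12 5 8 14 2 6)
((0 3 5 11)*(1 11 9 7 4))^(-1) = ((0 3 5 9 7 4 1 11))^(-1) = (0 11 1 4 7 9 5 3)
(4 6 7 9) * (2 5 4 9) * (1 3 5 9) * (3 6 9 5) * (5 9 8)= (1 6 7 2 9)(4 8 5)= [0, 6, 9, 3, 8, 4, 7, 2, 5, 1]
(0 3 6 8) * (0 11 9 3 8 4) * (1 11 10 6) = (0 8 10 6 4)(1 11 9 3) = [8, 11, 2, 1, 0, 5, 4, 7, 10, 3, 6, 9]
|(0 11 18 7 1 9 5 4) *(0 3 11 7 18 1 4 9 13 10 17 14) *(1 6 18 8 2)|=14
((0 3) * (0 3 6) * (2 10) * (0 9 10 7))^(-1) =(0 7 2 10 9 6)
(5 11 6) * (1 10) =(1 10)(5 11 6) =[0, 10, 2, 3, 4, 11, 5, 7, 8, 9, 1, 6]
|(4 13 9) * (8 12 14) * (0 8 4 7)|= 8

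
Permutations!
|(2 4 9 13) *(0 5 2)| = 6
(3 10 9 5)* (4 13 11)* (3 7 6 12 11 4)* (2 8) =(2 8)(3 10 9 5 7 6 12 11)(4 13) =[0, 1, 8, 10, 13, 7, 12, 6, 2, 5, 9, 3, 11, 4]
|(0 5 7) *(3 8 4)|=|(0 5 7)(3 8 4)|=3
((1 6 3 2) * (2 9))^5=((1 6 3 9 2))^5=(9)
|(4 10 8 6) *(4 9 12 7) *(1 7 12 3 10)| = |(12)(1 7 4)(3 10 8 6 9)| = 15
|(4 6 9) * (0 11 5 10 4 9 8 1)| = 8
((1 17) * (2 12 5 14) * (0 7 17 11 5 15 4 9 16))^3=(0 1 14 15 16 17 5 12 9 7 11 2 4)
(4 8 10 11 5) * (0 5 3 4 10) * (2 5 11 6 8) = [11, 1, 5, 4, 2, 10, 8, 7, 0, 9, 6, 3] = (0 11 3 4 2 5 10 6 8)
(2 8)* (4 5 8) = (2 4 5 8) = [0, 1, 4, 3, 5, 8, 6, 7, 2]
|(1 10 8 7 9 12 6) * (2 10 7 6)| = |(1 7 9 12 2 10 8 6)| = 8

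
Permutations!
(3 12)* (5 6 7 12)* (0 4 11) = (0 4 11)(3 5 6 7 12) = [4, 1, 2, 5, 11, 6, 7, 12, 8, 9, 10, 0, 3]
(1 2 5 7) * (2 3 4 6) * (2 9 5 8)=(1 3 4 6 9 5 7)(2 8)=[0, 3, 8, 4, 6, 7, 9, 1, 2, 5]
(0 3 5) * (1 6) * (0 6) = (0 3 5 6 1) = [3, 0, 2, 5, 4, 6, 1]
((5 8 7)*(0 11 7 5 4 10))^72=((0 11 7 4 10)(5 8))^72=(0 7 10 11 4)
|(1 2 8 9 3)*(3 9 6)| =5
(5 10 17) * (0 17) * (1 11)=(0 17 5 10)(1 11)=[17, 11, 2, 3, 4, 10, 6, 7, 8, 9, 0, 1, 12, 13, 14, 15, 16, 5]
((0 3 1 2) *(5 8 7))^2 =((0 3 1 2)(5 8 7))^2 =(0 1)(2 3)(5 7 8)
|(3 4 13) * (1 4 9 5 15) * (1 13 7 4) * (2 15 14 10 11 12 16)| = 22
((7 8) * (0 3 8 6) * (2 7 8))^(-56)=(8)(0 6 7 2 3)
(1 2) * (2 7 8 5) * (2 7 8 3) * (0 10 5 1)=(0 10 5 7 3 2)(1 8)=[10, 8, 0, 2, 4, 7, 6, 3, 1, 9, 5]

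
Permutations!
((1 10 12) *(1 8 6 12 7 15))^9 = ((1 10 7 15)(6 12 8))^9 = (1 10 7 15)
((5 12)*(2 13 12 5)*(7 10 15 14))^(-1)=((2 13 12)(7 10 15 14))^(-1)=(2 12 13)(7 14 15 10)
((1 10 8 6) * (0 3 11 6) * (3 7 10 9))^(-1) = ((0 7 10 8)(1 9 3 11 6))^(-1) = (0 8 10 7)(1 6 11 3 9)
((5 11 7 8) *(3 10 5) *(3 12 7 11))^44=(3 5 10)(7 12 8)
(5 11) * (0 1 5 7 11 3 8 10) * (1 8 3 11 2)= [8, 5, 1, 3, 4, 11, 6, 2, 10, 9, 0, 7]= (0 8 10)(1 5 11 7 2)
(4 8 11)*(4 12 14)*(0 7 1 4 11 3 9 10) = (0 7 1 4 8 3 9 10)(11 12 14) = [7, 4, 2, 9, 8, 5, 6, 1, 3, 10, 0, 12, 14, 13, 11]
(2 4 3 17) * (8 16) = (2 4 3 17)(8 16) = [0, 1, 4, 17, 3, 5, 6, 7, 16, 9, 10, 11, 12, 13, 14, 15, 8, 2]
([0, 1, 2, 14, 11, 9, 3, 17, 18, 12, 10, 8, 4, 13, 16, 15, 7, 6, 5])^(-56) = (18)(3 17 16)(6 7 14)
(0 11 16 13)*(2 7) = (0 11 16 13)(2 7) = [11, 1, 7, 3, 4, 5, 6, 2, 8, 9, 10, 16, 12, 0, 14, 15, 13]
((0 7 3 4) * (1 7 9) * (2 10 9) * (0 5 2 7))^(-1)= (0 1 9 10 2 5 4 3 7)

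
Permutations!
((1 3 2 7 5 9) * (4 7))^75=(1 5 4 3 9 7 2)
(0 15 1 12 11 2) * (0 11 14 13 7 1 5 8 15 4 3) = [4, 12, 11, 0, 3, 8, 6, 1, 15, 9, 10, 2, 14, 7, 13, 5] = (0 4 3)(1 12 14 13 7)(2 11)(5 8 15)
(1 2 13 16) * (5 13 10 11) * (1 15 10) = (1 2)(5 13 16 15 10 11) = [0, 2, 1, 3, 4, 13, 6, 7, 8, 9, 11, 5, 12, 16, 14, 10, 15]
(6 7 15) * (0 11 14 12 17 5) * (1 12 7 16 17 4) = (0 11 14 7 15 6 16 17 5)(1 12 4) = [11, 12, 2, 3, 1, 0, 16, 15, 8, 9, 10, 14, 4, 13, 7, 6, 17, 5]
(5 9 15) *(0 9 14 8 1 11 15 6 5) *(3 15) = [9, 11, 2, 15, 4, 14, 5, 7, 1, 6, 10, 3, 12, 13, 8, 0] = (0 9 6 5 14 8 1 11 3 15)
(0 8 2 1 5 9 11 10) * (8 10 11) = [10, 5, 1, 3, 4, 9, 6, 7, 2, 8, 0, 11] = (11)(0 10)(1 5 9 8 2)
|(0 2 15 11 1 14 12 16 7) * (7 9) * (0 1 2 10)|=6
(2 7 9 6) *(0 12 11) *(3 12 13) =(0 13 3 12 11)(2 7 9 6) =[13, 1, 7, 12, 4, 5, 2, 9, 8, 6, 10, 0, 11, 3]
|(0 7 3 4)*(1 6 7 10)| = |(0 10 1 6 7 3 4)| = 7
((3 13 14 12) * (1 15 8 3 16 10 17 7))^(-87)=((1 15 8 3 13 14 12 16 10 17 7))^(-87)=(1 15 8 3 13 14 12 16 10 17 7)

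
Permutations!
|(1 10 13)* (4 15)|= 6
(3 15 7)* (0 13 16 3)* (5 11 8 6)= [13, 1, 2, 15, 4, 11, 5, 0, 6, 9, 10, 8, 12, 16, 14, 7, 3]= (0 13 16 3 15 7)(5 11 8 6)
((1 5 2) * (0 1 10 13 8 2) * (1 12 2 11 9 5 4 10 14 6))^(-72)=((0 12 2 14 6 1 4 10 13 8 11 9 5))^(-72)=(0 4 5 1 9 6 11 14 8 2 13 12 10)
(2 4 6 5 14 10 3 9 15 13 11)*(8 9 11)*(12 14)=[0, 1, 4, 11, 6, 12, 5, 7, 9, 15, 3, 2, 14, 8, 10, 13]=(2 4 6 5 12 14 10 3 11)(8 9 15 13)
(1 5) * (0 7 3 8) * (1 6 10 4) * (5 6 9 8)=(0 7 3 5 9 8)(1 6 10 4)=[7, 6, 2, 5, 1, 9, 10, 3, 0, 8, 4]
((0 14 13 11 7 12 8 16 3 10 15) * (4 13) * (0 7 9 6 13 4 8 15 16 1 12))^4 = (0 12 14 15 8 7 1)(3 10 16)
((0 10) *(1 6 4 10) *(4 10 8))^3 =(0 10 6 1)(4 8)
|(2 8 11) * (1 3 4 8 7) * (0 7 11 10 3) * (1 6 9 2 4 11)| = 30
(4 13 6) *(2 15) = (2 15)(4 13 6) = [0, 1, 15, 3, 13, 5, 4, 7, 8, 9, 10, 11, 12, 6, 14, 2]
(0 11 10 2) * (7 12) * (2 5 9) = (0 11 10 5 9 2)(7 12) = [11, 1, 0, 3, 4, 9, 6, 12, 8, 2, 5, 10, 7]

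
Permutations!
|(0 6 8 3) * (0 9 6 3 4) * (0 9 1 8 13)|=|(0 3 1 8 4 9 6 13)|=8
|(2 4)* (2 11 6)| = |(2 4 11 6)| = 4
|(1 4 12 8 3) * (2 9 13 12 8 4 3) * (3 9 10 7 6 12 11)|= |(1 9 13 11 3)(2 10 7 6 12 4 8)|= 35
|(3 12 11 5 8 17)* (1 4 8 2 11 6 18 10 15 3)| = |(1 4 8 17)(2 11 5)(3 12 6 18 10 15)| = 12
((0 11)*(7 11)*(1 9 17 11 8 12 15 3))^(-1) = (0 11 17 9 1 3 15 12 8 7)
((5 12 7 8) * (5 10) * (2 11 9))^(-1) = (2 9 11)(5 10 8 7 12)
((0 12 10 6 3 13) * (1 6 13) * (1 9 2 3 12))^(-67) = (0 13 10 12 6 1)(2 9 3)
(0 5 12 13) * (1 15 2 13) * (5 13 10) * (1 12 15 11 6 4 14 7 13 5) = [5, 11, 10, 3, 14, 15, 4, 13, 8, 9, 1, 6, 12, 0, 7, 2] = (0 5 15 2 10 1 11 6 4 14 7 13)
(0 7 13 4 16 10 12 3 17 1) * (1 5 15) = (0 7 13 4 16 10 12 3 17 5 15 1) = [7, 0, 2, 17, 16, 15, 6, 13, 8, 9, 12, 11, 3, 4, 14, 1, 10, 5]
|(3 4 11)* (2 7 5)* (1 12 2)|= |(1 12 2 7 5)(3 4 11)|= 15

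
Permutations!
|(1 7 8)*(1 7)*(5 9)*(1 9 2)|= 4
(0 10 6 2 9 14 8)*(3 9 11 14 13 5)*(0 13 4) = (0 10 6 2 11 14 8 13 5 3 9 4) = [10, 1, 11, 9, 0, 3, 2, 7, 13, 4, 6, 14, 12, 5, 8]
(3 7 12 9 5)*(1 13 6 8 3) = (1 13 6 8 3 7 12 9 5) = [0, 13, 2, 7, 4, 1, 8, 12, 3, 5, 10, 11, 9, 6]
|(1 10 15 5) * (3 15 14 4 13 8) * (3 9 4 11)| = 28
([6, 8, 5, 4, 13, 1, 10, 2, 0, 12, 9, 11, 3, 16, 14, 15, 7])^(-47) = [7, 13, 3, 0, 6, 4, 2, 12, 16, 1, 5, 11, 8, 10, 14, 15, 9]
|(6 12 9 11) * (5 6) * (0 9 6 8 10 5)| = 6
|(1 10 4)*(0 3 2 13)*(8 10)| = |(0 3 2 13)(1 8 10 4)| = 4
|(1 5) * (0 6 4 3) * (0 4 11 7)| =4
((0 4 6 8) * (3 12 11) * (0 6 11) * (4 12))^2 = (12)(3 11 4)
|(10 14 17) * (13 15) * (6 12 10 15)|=|(6 12 10 14 17 15 13)|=7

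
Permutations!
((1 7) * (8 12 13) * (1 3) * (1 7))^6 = ((3 7)(8 12 13))^6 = (13)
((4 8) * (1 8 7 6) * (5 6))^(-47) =(1 8 4 7 5 6) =((1 8 4 7 5 6))^(-47)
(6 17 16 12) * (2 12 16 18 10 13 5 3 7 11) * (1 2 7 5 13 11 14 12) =[0, 2, 1, 5, 4, 3, 17, 14, 8, 9, 11, 7, 6, 13, 12, 15, 16, 18, 10] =(1 2)(3 5)(6 17 18 10 11 7 14 12)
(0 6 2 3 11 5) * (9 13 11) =(0 6 2 3 9 13 11 5) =[6, 1, 3, 9, 4, 0, 2, 7, 8, 13, 10, 5, 12, 11]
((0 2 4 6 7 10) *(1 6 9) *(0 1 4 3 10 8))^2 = ((0 2 3 10 1 6 7 8)(4 9))^2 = (0 3 1 7)(2 10 6 8)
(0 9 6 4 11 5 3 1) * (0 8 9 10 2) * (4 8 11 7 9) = (0 10 2)(1 11 5 3)(4 7 9 6 8) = [10, 11, 0, 1, 7, 3, 8, 9, 4, 6, 2, 5]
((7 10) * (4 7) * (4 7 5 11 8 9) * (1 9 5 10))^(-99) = (11)(1 9 4 10 7)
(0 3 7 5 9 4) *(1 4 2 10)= (0 3 7 5 9 2 10 1 4)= [3, 4, 10, 7, 0, 9, 6, 5, 8, 2, 1]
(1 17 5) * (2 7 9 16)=(1 17 5)(2 7 9 16)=[0, 17, 7, 3, 4, 1, 6, 9, 8, 16, 10, 11, 12, 13, 14, 15, 2, 5]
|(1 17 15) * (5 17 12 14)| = 6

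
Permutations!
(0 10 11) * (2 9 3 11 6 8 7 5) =(0 10 6 8 7 5 2 9 3 11) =[10, 1, 9, 11, 4, 2, 8, 5, 7, 3, 6, 0]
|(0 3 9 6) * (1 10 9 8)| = 7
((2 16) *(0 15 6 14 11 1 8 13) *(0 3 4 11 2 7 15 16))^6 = (0 2 14 6 15 7 16)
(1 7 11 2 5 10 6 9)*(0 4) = (0 4)(1 7 11 2 5 10 6 9) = [4, 7, 5, 3, 0, 10, 9, 11, 8, 1, 6, 2]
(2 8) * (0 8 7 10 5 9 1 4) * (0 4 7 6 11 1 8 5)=(0 5 9 8 2 6 11 1 7 10)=[5, 7, 6, 3, 4, 9, 11, 10, 2, 8, 0, 1]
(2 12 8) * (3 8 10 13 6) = (2 12 10 13 6 3 8) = [0, 1, 12, 8, 4, 5, 3, 7, 2, 9, 13, 11, 10, 6]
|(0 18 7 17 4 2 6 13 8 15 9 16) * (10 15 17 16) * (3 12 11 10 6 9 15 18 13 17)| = 10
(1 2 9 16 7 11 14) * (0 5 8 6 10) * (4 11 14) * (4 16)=[5, 2, 9, 3, 11, 8, 10, 14, 6, 4, 0, 16, 12, 13, 1, 15, 7]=(0 5 8 6 10)(1 2 9 4 11 16 7 14)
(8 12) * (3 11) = (3 11)(8 12) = [0, 1, 2, 11, 4, 5, 6, 7, 12, 9, 10, 3, 8]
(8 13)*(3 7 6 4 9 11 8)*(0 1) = (0 1)(3 7 6 4 9 11 8 13) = [1, 0, 2, 7, 9, 5, 4, 6, 13, 11, 10, 8, 12, 3]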